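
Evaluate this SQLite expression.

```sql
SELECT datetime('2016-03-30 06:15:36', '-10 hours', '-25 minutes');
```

-10 hours from 2016-03-30 06:15:36 is 2016-03-29 20:15:36 (crosses midnight).
-25 minutes from 2016-03-29 20:15:36 is 2016-03-29 19:50:36.

2016-03-29 19:50:36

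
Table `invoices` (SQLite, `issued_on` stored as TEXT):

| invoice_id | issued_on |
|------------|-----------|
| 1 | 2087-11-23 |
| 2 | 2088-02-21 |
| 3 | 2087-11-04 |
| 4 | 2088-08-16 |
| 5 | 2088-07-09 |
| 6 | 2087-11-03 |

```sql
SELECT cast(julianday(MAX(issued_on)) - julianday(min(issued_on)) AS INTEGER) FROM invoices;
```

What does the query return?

MIN = 2087-11-03, MAX = 2088-08-16.
27 days remain in November 2087 after the 3rd (30 − 3).
Full months from December 2087 through July 2088 contribute their day counts.
Then 16 days into August 2088.
Total: 27 + 31 + 31 + 29 + 31 + 30 + 31 + 30 + 31 + 16 = 287.

287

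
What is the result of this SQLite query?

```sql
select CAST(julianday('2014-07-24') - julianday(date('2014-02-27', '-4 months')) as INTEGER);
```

270

Adding -4 months to 2014-02-27 gives 2013-10-27.
4 days remain in October 2013 after the 27th (31 − 27).
Full months from November 2013 through June 2014 contribute their day counts.
Then 24 days into July 2014.
Total: 4 + 30 + 31 + 31 + 28 + 31 + 30 + 31 + 30 + 24 = 270.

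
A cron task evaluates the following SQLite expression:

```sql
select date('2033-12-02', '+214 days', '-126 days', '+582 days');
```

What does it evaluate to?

Applying '+214 days' to 2033-12-02: counting 214 days forward gives 2034-07-04.
Applying '-126 days' to 2034-07-04: counting 126 days back gives 2034-02-28.
Applying '+582 days' to 2034-02-28: counting 582 days forward gives 2035-10-03.

2035-10-03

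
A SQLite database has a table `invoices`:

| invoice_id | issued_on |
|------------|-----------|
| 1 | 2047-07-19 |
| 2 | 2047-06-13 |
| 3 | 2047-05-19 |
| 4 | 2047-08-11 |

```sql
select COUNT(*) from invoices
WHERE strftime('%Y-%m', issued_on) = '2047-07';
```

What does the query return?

Rows with year-month 2047-07: 2047-07-19 → 1.

1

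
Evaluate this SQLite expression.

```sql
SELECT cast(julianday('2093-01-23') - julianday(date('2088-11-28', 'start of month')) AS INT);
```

1544

`start of month` rewinds 2088-11-28 to 2088-11-01.
29 days remain in November 2088 after the 1st (30 − 1).
Full months from December 2088 through December 2092 contribute their day counts.
Then 23 days into January 2093.
Total: 29 + 31 + 31 + 28 + 31 + 30 + 31 + 30 + 31 + 31 + 30 + 31 + 30 + 31 + 31 + 28 + 31 + 30 + 31 + 30 + 31 + 31 + 30 + 31 + 30 + 31 + 31 + 28 + 31 + 30 + 31 + 30 + 31 + 31 + 30 + 31 + 30 + 31 + 31 + 29 + 31 + 30 + 31 + 30 + 31 + 31 + 30 + 31 + 30 + 31 + 23 = 1544.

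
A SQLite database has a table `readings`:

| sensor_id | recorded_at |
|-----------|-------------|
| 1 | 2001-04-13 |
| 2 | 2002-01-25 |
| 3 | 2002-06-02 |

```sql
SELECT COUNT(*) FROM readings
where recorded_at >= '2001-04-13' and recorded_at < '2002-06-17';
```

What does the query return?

3

Rows in [2001-04-13, 2002-06-17): 2001-04-13, 2002-01-25, 2002-06-02 → 3 rows.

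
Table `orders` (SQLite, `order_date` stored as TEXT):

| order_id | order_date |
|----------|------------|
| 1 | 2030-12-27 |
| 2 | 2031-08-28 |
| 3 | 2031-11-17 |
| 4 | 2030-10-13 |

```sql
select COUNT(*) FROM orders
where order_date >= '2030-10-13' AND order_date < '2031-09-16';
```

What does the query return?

3

Rows in [2030-10-13, 2031-09-16): 2030-12-27, 2031-08-28, 2030-10-13 → 3 rows.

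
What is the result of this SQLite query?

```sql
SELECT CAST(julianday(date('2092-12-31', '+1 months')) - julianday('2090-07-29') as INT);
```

Adding +1 month to 2092-12-31 gives 2093-01-31.
2 days remain in July 2090 after the 29th (31 − 29).
Full months from August 2090 through December 2092 contribute their day counts.
Then 31 days into January 2093.
Total: 2 + 31 + 30 + 31 + 30 + 31 + 31 + 28 + 31 + 30 + 31 + 30 + 31 + 31 + 30 + 31 + 30 + 31 + 31 + 29 + 31 + 30 + 31 + 30 + 31 + 31 + 30 + 31 + 30 + 31 + 31 = 917.

917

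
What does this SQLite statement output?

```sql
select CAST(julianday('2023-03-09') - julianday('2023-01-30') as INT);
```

38

1 day remains in January 2023 after the 30th (31 − 30).
February 2023: 28 days.
Then 9 days into March 2023.
Total: 1 + 28 + 9 = 38.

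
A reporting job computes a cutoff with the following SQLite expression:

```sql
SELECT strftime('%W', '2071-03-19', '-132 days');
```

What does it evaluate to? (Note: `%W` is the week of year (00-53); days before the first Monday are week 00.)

44

First apply '-132 days': 2071-03-19 → 2070-11-07.
2070-11-07 is a Friday. SQLite's %W counts Mondays since the year started; the result is 44.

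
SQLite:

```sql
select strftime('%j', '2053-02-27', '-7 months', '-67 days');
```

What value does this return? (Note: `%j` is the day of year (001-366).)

142

First apply '-7 months', '-67 days': 2053-02-27 → 2052-05-21.
Day-of-year for 2052-05-21: days since 2052-01-01 inclusive = 142, zero-padded to 142.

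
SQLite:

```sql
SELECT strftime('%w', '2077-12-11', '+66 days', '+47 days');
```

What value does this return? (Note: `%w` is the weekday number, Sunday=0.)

First apply '+66 days', '+47 days': 2077-12-11 → 2078-04-03.
2078-04-03 is a Sunday; with Sunday=0 that is 0.

0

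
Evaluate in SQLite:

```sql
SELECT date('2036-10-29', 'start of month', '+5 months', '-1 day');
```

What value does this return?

2037-02-28

`start of month` rewinds 2036-10-29 to 2036-10-01.
Adding +5 months to 2036-10-01 gives 2037-03-01.
Going back 1 day from 2037-03-01 reaches 2037-02-28 (last day of February, 28 days).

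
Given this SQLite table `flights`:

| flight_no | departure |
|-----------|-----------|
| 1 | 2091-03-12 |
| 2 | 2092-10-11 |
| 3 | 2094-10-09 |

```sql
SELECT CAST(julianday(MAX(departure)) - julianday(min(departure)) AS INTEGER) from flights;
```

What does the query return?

1307

MIN = 2091-03-12, MAX = 2094-10-09.
19 days remain in March 2091 after the 12th (31 − 12).
Full months from April 2091 through September 2094 contribute their day counts.
Then 9 days into October 2094.
Total: 19 + 30 + 31 + 30 + 31 + 31 + 30 + 31 + 30 + 31 + 31 + 29 + 31 + 30 + 31 + 30 + 31 + 31 + 30 + 31 + 30 + 31 + 31 + 28 + 31 + 30 + 31 + 30 + 31 + 31 + 30 + 31 + 30 + 31 + 31 + 28 + 31 + 30 + 31 + 30 + 31 + 31 + 30 + 9 = 1307.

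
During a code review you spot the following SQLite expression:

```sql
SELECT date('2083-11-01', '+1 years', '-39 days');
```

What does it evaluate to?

Adding +1 year to 2083-11-01 gives 2084-11-01.
Going back 1 day from 2084-11-01 reaches 2084-10-31 (last day of October, 31 days).
Going back 31 days from 2084-10-31 reaches 2084-09-30 (last day of September, 30 days).
Going back 7 days within September lands on 2084-09-23.

2084-09-23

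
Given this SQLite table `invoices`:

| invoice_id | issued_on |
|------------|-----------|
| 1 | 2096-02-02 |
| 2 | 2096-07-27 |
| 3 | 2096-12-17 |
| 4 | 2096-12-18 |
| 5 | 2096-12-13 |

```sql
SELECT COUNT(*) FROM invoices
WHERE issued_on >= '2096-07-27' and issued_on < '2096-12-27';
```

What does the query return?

4

Rows in [2096-07-27, 2096-12-27): 2096-07-27, 2096-12-17, 2096-12-18, 2096-12-13 → 4 rows.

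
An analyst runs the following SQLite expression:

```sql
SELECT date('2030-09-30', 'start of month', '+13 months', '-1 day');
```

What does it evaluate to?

2031-09-30

`start of month` rewinds 2030-09-30 to 2030-09-01.
Adding +13 months to 2030-09-01 gives 2031-10-01.
Going back 1 day from 2031-10-01 reaches 2031-09-30 (last day of September, 30 days).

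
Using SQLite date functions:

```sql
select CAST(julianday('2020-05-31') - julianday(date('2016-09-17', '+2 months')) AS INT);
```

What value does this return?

Adding +2 months to 2016-09-17 gives 2016-11-17.
13 days remain in November 2016 after the 17th (30 − 17).
Full months from December 2016 through April 2020 contribute their day counts.
Then 31 days into May 2020.
Total: 13 + 31 + 31 + 28 + 31 + 30 + 31 + 30 + 31 + 31 + 30 + 31 + 30 + 31 + 31 + 28 + 31 + 30 + 31 + 30 + 31 + 31 + 30 + 31 + 30 + 31 + 31 + 28 + 31 + 30 + 31 + 30 + 31 + 31 + 30 + 31 + 30 + 31 + 31 + 29 + 31 + 30 + 31 = 1291.

1291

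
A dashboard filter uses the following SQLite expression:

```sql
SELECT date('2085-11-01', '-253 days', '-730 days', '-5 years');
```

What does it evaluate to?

Applying '-253 days' to 2085-11-01: counting 253 days back gives 2085-02-21.
Applying '-730 days' to 2085-02-21: counting 730 days back gives 2083-02-22.
Adding -5 years to 2083-02-22 gives 2078-02-22.

2078-02-22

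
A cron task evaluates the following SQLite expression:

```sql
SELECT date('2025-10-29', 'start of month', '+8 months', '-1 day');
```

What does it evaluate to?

`start of month` rewinds 2025-10-29 to 2025-10-01.
Adding +8 months to 2025-10-01 gives 2026-06-01.
Going back 1 day from 2026-06-01 reaches 2026-05-31 (last day of May, 31 days).

2026-05-31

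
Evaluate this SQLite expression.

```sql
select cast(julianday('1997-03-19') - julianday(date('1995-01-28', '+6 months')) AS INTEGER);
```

Adding +6 months to 1995-01-28 gives 1995-07-28.
3 days remain in July 1995 after the 28th (31 − 28).
Full months from August 1995 through February 1997 contribute their day counts.
Then 19 days into March 1997.
Total: 3 + 31 + 30 + 31 + 30 + 31 + 31 + 29 + 31 + 30 + 31 + 30 + 31 + 31 + 30 + 31 + 30 + 31 + 31 + 28 + 19 = 600.

600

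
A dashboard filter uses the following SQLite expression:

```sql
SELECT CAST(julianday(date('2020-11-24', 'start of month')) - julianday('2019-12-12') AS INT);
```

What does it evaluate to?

325

`start of month` rewinds 2020-11-24 to 2020-11-01.
19 days remain in December 2019 after the 12th (31 − 12).
Full months from January 2020 through October 2020 contribute their day counts.
Then 1 day into November 2020.
Total: 19 + 31 + 29 + 31 + 30 + 31 + 30 + 31 + 31 + 30 + 31 + 1 = 325.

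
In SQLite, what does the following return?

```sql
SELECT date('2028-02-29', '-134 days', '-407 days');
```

2026-09-06

Applying '-134 days' to 2028-02-29: counting 134 days back gives 2027-10-18.
Applying '-407 days' to 2027-10-18: counting 407 days back gives 2026-09-06.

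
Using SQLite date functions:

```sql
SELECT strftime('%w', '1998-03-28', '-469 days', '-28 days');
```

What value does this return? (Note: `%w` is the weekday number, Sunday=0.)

6

First apply '-469 days', '-28 days': 1998-03-28 → 1996-11-16.
1996-11-16 is a Saturday; with Sunday=0 that is 6.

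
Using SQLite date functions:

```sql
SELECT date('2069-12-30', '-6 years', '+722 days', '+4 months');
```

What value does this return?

Adding -6 years to 2069-12-30 gives 2063-12-30.
Applying '+722 days' to 2063-12-30: counting 722 days forward gives 2065-12-21.
Adding +4 months to 2065-12-21 gives 2066-04-21.

2066-04-21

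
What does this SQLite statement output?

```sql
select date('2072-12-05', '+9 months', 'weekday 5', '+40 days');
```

Adding +9 months to 2072-12-05 gives 2073-09-05.
`weekday 5` advances to the next Friday; 2073-09-05 is a Tuesday, so it moves forward to 2073-09-08.
September 2073 has 30 days; 22 remain after the 8th, so 23 days reach 2073-10-01.
Advancing 17 more days within October lands on 2073-10-18.

2073-10-18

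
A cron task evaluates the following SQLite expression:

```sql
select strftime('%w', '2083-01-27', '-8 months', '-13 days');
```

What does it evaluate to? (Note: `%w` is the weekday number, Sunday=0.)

4

First apply '-8 months', '-13 days': 2083-01-27 → 2082-05-14.
2082-05-14 is a Thursday; with Sunday=0 that is 4.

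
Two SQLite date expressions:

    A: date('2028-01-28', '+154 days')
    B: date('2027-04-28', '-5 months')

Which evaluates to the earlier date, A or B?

A = 2028-06-30.
B = 2026-11-28.
B is earlier.

B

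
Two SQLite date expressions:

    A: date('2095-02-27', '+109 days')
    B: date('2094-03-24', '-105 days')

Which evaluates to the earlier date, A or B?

B

A = 2095-06-16.
B = 2093-12-09.
B is earlier.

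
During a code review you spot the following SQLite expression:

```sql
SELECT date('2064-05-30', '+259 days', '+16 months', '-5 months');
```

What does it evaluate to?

Applying '+259 days' to 2064-05-30: counting 259 days forward gives 2065-02-13.
Adding +16 months to 2065-02-13 gives 2066-06-13.
Adding -5 months to 2066-06-13 gives 2066-01-13.

2066-01-13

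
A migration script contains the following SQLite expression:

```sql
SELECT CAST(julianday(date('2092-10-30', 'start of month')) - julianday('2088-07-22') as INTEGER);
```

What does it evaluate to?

`start of month` rewinds 2092-10-30 to 2092-10-01.
9 days remain in July 2088 after the 22nd (31 − 22).
Full months from August 2088 through September 2092 contribute their day counts.
Then 1 day into October 2092.
Total: 9 + 31 + 30 + 31 + 30 + 31 + 31 + 28 + 31 + 30 + 31 + 30 + 31 + 31 + 30 + 31 + 30 + 31 + 31 + 28 + 31 + 30 + 31 + 30 + 31 + 31 + 30 + 31 + 30 + 31 + 31 + 28 + 31 + 30 + 31 + 30 + 31 + 31 + 30 + 31 + 30 + 31 + 31 + 29 + 31 + 30 + 31 + 30 + 31 + 31 + 30 + 1 = 1532.

1532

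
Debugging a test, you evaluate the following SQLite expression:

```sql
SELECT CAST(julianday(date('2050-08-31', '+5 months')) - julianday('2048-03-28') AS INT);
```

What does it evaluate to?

Adding +5 months to 2050-08-31 gives 2051-01-31.
3 days remain in March 2048 after the 28th (31 − 28).
Full months from April 2048 through December 2050 contribute their day counts.
Then 31 days into January 2051.
Total: 3 + 30 + 31 + 30 + 31 + 31 + 30 + 31 + 30 + 31 + 31 + 28 + 31 + 30 + 31 + 30 + 31 + 31 + 30 + 31 + 30 + 31 + 31 + 28 + 31 + 30 + 31 + 30 + 31 + 31 + 30 + 31 + 30 + 31 + 31 = 1039.

1039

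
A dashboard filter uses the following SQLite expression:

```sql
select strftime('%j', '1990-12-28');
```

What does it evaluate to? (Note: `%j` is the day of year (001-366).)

362

Day-of-year for 1990-12-28: days since 1990-01-01 inclusive = 362, zero-padded to 362.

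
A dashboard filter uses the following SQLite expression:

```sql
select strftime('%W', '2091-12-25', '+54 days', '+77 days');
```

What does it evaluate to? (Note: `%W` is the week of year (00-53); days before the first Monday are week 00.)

17

First apply '+54 days', '+77 days': 2091-12-25 → 2092-05-04.
2092-05-04 is a Sunday. SQLite's %W counts Mondays since the year started; the result is 17.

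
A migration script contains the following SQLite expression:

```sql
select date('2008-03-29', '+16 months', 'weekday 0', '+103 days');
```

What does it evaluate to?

Adding +16 months to 2008-03-29 gives 2009-07-29.
`weekday 0` advances to the next Sunday; 2009-07-29 is a Wednesday, so it moves forward to 2009-08-02.
Applying '+103 days' to 2009-08-02: counting 103 days forward gives 2009-11-13.

2009-11-13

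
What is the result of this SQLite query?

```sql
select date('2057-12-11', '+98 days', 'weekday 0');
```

2058-03-24

Applying '+98 days' to 2057-12-11: counting 98 days forward gives 2058-03-19.
`weekday 0` advances to the next Sunday; 2058-03-19 is a Tuesday, so it moves forward to 2058-03-24.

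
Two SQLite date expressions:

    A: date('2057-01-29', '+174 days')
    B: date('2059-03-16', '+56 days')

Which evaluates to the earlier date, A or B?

A

A = 2057-07-22.
B = 2059-05-11.
A is earlier.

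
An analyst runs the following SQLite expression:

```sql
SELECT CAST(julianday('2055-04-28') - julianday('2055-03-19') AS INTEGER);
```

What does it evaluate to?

12 days remain in March 2055 after the 19th (31 − 19).
Then 28 days into April 2055.
Total: 12 + 28 = 40.

40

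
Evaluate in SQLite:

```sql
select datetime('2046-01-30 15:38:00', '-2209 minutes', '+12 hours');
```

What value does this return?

2209 minutes = 36h 49m; -2209 minutes from 2046-01-30 15:38:00 is 2046-01-29 02:49:00 (crosses midnight).
+12 hours from 2046-01-29 02:49:00 is 2046-01-29 14:49:00.

2046-01-29 14:49:00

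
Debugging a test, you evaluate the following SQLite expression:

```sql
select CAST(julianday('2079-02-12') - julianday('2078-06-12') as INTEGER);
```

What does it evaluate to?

245

18 days remain in June 2078 after the 12th (30 − 12).
Full months from July 2078 through January 2079 contribute their day counts.
Then 12 days into February 2079.
Total: 18 + 31 + 31 + 30 + 31 + 30 + 31 + 31 + 12 = 245.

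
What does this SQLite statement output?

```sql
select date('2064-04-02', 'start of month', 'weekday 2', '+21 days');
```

`start of month` rewinds 2064-04-02 to 2064-04-01.
`weekday 2` advances to the next Tuesday; 2064-04-01 is already a Tuesday, so it stays at 2064-04-01.
Advancing 21 more days within April lands on 2064-04-22.

2064-04-22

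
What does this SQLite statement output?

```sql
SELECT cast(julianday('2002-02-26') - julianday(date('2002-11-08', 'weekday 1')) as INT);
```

`weekday 1` advances to the next Monday; 2002-11-08 is a Friday, so it moves forward to 2002-11-11.
2 days remain in February 2002 after the 26th (28 − 26).
Full months from March 2002 through October 2002 contribute their day counts.
Then 11 days into November 2002.
Total: 2 + 31 + 30 + 31 + 30 + 31 + 31 + 30 + 31 + 11 = 258.
The subtraction is earlier − later, so the result is −258 → -258.

-258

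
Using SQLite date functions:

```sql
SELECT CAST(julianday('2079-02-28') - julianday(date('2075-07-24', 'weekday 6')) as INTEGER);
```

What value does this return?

1312

`weekday 6` advances to the next Saturday; 2075-07-24 is a Wednesday, so it moves forward to 2075-07-27.
4 days remain in July 2075 after the 27th (31 − 27).
Full months from August 2075 through January 2079 contribute their day counts.
Then 28 days into February 2079.
Total: 4 + 31 + 30 + 31 + 30 + 31 + 31 + 29 + 31 + 30 + 31 + 30 + 31 + 31 + 30 + 31 + 30 + 31 + 31 + 28 + 31 + 30 + 31 + 30 + 31 + 31 + 30 + 31 + 30 + 31 + 31 + 28 + 31 + 30 + 31 + 30 + 31 + 31 + 30 + 31 + 30 + 31 + 31 + 28 = 1312.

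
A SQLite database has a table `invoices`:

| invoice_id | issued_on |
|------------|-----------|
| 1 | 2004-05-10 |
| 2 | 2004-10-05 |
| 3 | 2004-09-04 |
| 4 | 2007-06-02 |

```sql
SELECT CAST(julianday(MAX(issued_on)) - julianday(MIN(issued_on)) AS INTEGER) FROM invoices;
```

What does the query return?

MIN = 2004-05-10, MAX = 2007-06-02.
21 days remain in May 2004 after the 10th (31 − 10).
Full months from June 2004 through May 2007 contribute their day counts.
Then 2 days into June 2007.
Total: 21 + 30 + 31 + 31 + 30 + 31 + 30 + 31 + 31 + 28 + 31 + 30 + 31 + 30 + 31 + 31 + 30 + 31 + 30 + 31 + 31 + 28 + 31 + 30 + 31 + 30 + 31 + 31 + 30 + 31 + 30 + 31 + 31 + 28 + 31 + 30 + 31 + 2 = 1118.

1118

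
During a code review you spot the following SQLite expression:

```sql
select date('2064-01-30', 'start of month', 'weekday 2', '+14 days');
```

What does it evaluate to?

2064-01-15

`start of month` rewinds 2064-01-30 to 2064-01-01.
`weekday 2` advances to the next Tuesday; 2064-01-01 is already a Tuesday, so it stays at 2064-01-01.
Advancing 14 more days within January lands on 2064-01-15.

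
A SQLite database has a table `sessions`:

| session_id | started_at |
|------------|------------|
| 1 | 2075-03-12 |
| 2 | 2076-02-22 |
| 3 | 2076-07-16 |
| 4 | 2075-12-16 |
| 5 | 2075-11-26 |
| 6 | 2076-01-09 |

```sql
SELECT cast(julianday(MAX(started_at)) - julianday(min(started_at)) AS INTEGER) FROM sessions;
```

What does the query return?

MIN = 2075-03-12, MAX = 2076-07-16.
19 days remain in March 2075 after the 12th (31 − 12).
Full months from April 2075 through June 2076 contribute their day counts.
Then 16 days into July 2076.
Total: 19 + 30 + 31 + 30 + 31 + 31 + 30 + 31 + 30 + 31 + 31 + 29 + 31 + 30 + 31 + 30 + 16 = 492.

492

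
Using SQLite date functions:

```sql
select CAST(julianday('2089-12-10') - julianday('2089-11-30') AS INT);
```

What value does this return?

0 days remain in November 2089 after the 30th (30 − 30).
Then 10 days into December 2089.
Total: 0 + 10 = 10.

10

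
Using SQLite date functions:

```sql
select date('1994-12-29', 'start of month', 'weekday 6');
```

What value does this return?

1994-12-03

`start of month` rewinds 1994-12-29 to 1994-12-01.
`weekday 6` advances to the next Saturday; 1994-12-01 is a Thursday, so it moves forward to 1994-12-03.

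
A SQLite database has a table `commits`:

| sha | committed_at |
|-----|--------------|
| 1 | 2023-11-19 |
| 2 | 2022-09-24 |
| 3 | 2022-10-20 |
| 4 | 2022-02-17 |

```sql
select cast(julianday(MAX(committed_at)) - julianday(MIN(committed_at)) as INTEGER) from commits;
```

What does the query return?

640

MIN = 2022-02-17, MAX = 2023-11-19.
11 days remain in February 2022 after the 17th (28 − 17).
Full months from March 2022 through October 2023 contribute their day counts.
Then 19 days into November 2023.
Total: 11 + 31 + 30 + 31 + 30 + 31 + 31 + 30 + 31 + 30 + 31 + 31 + 28 + 31 + 30 + 31 + 30 + 31 + 31 + 30 + 31 + 19 = 640.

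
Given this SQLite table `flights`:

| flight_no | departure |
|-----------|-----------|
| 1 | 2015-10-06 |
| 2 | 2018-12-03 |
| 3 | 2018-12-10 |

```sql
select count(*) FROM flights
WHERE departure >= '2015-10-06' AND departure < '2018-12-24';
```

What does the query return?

3

Rows in [2015-10-06, 2018-12-24): 2015-10-06, 2018-12-03, 2018-12-10 → 3 rows.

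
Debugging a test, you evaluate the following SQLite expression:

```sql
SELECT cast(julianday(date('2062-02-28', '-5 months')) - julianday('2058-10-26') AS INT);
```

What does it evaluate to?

Adding -5 months to 2062-02-28 gives 2061-09-28.
5 days remain in October 2058 after the 26th (31 − 26).
Full months from November 2058 through August 2061 contribute their day counts.
Then 28 days into September 2061.
Total: 5 + 30 + 31 + 31 + 28 + 31 + 30 + 31 + 30 + 31 + 31 + 30 + 31 + 30 + 31 + 31 + 29 + 31 + 30 + 31 + 30 + 31 + 31 + 30 + 31 + 30 + 31 + 31 + 28 + 31 + 30 + 31 + 30 + 31 + 31 + 28 = 1068.

1068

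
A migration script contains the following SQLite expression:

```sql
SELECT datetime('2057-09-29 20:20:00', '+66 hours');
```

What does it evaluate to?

+66 hours from 2057-09-29 20:20:00 is 2057-10-02 14:20:00 (crosses midnight).

2057-10-02 14:20:00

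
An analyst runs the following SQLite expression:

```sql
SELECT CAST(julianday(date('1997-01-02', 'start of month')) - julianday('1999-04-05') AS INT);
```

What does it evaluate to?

-824

`start of month` rewinds 1997-01-02 to 1997-01-01.
30 days remain in January 1997 after the 1st (31 − 1).
Full months from February 1997 through March 1999 contribute their day counts.
Then 5 days into April 1999.
Total: 30 + 28 + 31 + 30 + 31 + 30 + 31 + 31 + 30 + 31 + 30 + 31 + 31 + 28 + 31 + 30 + 31 + 30 + 31 + 31 + 30 + 31 + 30 + 31 + 31 + 28 + 31 + 5 = 824.
The subtraction is earlier − later, so the result is −824 → -824.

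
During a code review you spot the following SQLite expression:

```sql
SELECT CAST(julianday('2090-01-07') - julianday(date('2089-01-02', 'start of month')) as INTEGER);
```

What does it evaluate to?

`start of month` rewinds 2089-01-02 to 2089-01-01.
30 days remain in January 2089 after the 1st (31 − 1).
Full months from February 2089 through December 2089 contribute their day counts.
Then 7 days into January 2090.
Total: 30 + 28 + 31 + 30 + 31 + 30 + 31 + 31 + 30 + 31 + 30 + 31 + 7 = 371.

371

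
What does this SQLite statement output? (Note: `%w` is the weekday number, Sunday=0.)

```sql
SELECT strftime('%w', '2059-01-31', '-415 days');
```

3

First apply '-415 days': 2059-01-31 → 2057-12-12.
2057-12-12 is a Wednesday; with Sunday=0 that is 3.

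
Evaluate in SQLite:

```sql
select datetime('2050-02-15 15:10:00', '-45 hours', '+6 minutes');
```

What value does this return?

-45 hours from 2050-02-15 15:10:00 is 2050-02-13 18:10:00 (crosses midnight).
+6 minutes from 2050-02-13 18:10:00 is 2050-02-13 18:16:00.

2050-02-13 18:16:00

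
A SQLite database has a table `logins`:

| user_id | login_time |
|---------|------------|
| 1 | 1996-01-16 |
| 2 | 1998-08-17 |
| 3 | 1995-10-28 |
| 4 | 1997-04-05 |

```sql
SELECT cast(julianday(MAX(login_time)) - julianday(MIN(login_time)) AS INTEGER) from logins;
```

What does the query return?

MIN = 1995-10-28, MAX = 1998-08-17.
3 days remain in October 1995 after the 28th (31 − 28).
Full months from November 1995 through July 1998 contribute their day counts.
Then 17 days into August 1998.
Total: 3 + 30 + 31 + 31 + 29 + 31 + 30 + 31 + 30 + 31 + 31 + 30 + 31 + 30 + 31 + 31 + 28 + 31 + 30 + 31 + 30 + 31 + 31 + 30 + 31 + 30 + 31 + 31 + 28 + 31 + 30 + 31 + 30 + 31 + 17 = 1024.

1024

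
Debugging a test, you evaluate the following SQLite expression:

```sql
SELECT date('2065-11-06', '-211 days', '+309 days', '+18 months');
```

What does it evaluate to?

Applying '-211 days' to 2065-11-06: counting 211 days back gives 2065-04-09.
Applying '+309 days' to 2065-04-09: counting 309 days forward gives 2066-02-12.
Adding +18 months to 2066-02-12 gives 2067-08-12.

2067-08-12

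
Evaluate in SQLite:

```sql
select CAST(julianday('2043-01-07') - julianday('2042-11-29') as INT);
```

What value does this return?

1 day remains in November 2042 after the 29th (30 − 29).
December 2042: 31 days.
Then 7 days into January 2043.
Total: 1 + 31 + 7 = 39.

39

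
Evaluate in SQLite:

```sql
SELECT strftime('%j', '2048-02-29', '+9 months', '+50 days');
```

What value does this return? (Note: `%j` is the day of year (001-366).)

First apply '+9 months', '+50 days': 2048-02-29 → 2049-01-18.
Day-of-year for 2049-01-18: days since 2049-01-01 inclusive = 18, zero-padded to 018.

018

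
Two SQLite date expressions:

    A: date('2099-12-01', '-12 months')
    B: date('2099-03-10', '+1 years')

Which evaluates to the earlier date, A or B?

A

A = 2098-12-01.
B = 2100-03-10.
A is earlier.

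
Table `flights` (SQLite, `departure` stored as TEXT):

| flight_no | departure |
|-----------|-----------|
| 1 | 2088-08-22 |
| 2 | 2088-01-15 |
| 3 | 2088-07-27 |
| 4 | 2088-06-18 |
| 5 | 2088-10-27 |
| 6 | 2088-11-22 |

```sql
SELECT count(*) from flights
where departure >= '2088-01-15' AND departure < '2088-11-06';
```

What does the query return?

5

Rows in [2088-01-15, 2088-11-06): 2088-08-22, 2088-01-15, 2088-07-27, 2088-06-18, 2088-10-27 → 5 rows.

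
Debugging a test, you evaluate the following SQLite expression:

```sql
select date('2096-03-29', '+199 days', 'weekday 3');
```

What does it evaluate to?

2096-10-17

Applying '+199 days' to 2096-03-29: counting 199 days forward gives 2096-10-14.
`weekday 3` advances to the next Wednesday; 2096-10-14 is a Sunday, so it moves forward to 2096-10-17.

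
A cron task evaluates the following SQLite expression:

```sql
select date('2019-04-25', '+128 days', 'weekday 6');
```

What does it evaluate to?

2019-08-31

Applying '+128 days' to 2019-04-25: counting 128 days forward gives 2019-08-31.
`weekday 6` advances to the next Saturday; 2019-08-31 is already a Saturday, so it stays at 2019-08-31.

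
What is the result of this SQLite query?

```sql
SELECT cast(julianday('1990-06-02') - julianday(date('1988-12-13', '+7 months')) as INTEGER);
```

324

Adding +7 months to 1988-12-13 gives 1989-07-13.
18 days remain in July 1989 after the 13th (31 − 13).
Full months from August 1989 through May 1990 contribute their day counts.
Then 2 days into June 1990.
Total: 18 + 31 + 30 + 31 + 30 + 31 + 31 + 28 + 31 + 30 + 31 + 2 = 324.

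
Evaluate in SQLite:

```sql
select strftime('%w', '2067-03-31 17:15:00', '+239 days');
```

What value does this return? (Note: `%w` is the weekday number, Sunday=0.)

First apply '+239 days': 2067-03-31 17:15:00 → 2067-11-25 17:15:00.
2067-11-25 is a Friday; with Sunday=0 that is 5.

5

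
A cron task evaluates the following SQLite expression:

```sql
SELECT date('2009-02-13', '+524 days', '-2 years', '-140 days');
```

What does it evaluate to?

2008-03-04

Applying '+524 days' to 2009-02-13: counting 524 days forward gives 2010-07-22.
Adding -2 years to 2010-07-22 gives 2008-07-22.
Applying '-140 days' to 2008-07-22: counting 140 days back gives 2008-03-04.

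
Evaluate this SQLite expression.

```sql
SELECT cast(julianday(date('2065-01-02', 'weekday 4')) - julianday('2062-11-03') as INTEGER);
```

797

`weekday 4` advances to the next Thursday; 2065-01-02 is a Friday, so it moves forward to 2065-01-08.
27 days remain in November 2062 after the 3rd (30 − 3).
Full months from December 2062 through December 2064 contribute their day counts.
Then 8 days into January 2065.
Total: 27 + 31 + 31 + 28 + 31 + 30 + 31 + 30 + 31 + 31 + 30 + 31 + 30 + 31 + 31 + 29 + 31 + 30 + 31 + 30 + 31 + 31 + 30 + 31 + 30 + 31 + 8 = 797.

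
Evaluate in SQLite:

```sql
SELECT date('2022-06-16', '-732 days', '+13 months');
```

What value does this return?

Applying '-732 days' to 2022-06-16: counting 732 days back gives 2020-06-14.
Adding +13 months to 2020-06-14 gives 2021-07-14.

2021-07-14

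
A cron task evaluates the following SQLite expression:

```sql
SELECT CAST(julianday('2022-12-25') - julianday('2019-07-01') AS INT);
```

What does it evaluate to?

30 days remain in July 2019 after the 1st (31 − 1).
Full months from August 2019 through November 2022 contribute their day counts.
Then 25 days into December 2022.
Total: 30 + 31 + 30 + 31 + 30 + 31 + 31 + 29 + 31 + 30 + 31 + 30 + 31 + 31 + 30 + 31 + 30 + 31 + 31 + 28 + 31 + 30 + 31 + 30 + 31 + 31 + 30 + 31 + 30 + 31 + 31 + 28 + 31 + 30 + 31 + 30 + 31 + 31 + 30 + 31 + 30 + 25 = 1273.

1273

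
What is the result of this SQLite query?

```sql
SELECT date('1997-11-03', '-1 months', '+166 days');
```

Adding -1 month to 1997-11-03 gives 1997-10-03.
Applying '+166 days' to 1997-10-03: counting 166 days forward gives 1998-03-18.

1998-03-18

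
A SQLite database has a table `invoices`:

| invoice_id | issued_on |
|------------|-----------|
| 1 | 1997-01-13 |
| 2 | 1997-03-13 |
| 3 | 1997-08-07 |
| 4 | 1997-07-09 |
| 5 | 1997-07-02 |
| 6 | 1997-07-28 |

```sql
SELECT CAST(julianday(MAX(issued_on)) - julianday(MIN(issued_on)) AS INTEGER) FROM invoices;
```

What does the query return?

206

MIN = 1997-01-13, MAX = 1997-08-07.
18 days remain in January 1997 after the 13th (31 − 13).
Full months from February 1997 through July 1997 contribute their day counts.
Then 7 days into August 1997.
Total: 18 + 28 + 31 + 30 + 31 + 30 + 31 + 7 = 206.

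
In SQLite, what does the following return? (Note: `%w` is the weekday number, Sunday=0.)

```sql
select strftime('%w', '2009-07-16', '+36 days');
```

5

First apply '+36 days': 2009-07-16 → 2009-08-21.
2009-08-21 is a Friday; with Sunday=0 that is 5.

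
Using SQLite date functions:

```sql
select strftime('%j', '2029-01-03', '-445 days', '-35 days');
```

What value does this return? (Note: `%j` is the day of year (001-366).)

First apply '-445 days', '-35 days': 2029-01-03 → 2027-09-11.
Day-of-year for 2027-09-11: days since 2027-01-01 inclusive = 254, zero-padded to 254.

254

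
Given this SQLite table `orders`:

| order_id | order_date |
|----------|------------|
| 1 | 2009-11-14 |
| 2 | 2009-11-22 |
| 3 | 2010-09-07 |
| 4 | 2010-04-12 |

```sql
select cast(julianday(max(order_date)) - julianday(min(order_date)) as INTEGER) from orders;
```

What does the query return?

MIN = 2009-11-14, MAX = 2010-09-07.
16 days remain in November 2009 after the 14th (30 − 14).
Full months from December 2009 through August 2010 contribute their day counts.
Then 7 days into September 2010.
Total: 16 + 31 + 31 + 28 + 31 + 30 + 31 + 30 + 31 + 31 + 7 = 297.

297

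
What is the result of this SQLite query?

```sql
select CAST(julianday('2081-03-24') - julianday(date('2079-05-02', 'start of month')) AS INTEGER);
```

693

`start of month` rewinds 2079-05-02 to 2079-05-01.
30 days remain in May 2079 after the 1st (31 − 1).
Full months from June 2079 through February 2081 contribute their day counts.
Then 24 days into March 2081.
Total: 30 + 30 + 31 + 31 + 30 + 31 + 30 + 31 + 31 + 29 + 31 + 30 + 31 + 30 + 31 + 31 + 30 + 31 + 30 + 31 + 31 + 28 + 24 = 693.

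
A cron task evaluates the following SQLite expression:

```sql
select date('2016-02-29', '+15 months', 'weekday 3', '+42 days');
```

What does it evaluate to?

Adding +15 months to 2016-02-29 gives 2017-05-29.
`weekday 3` advances to the next Wednesday; 2017-05-29 is a Monday, so it moves forward to 2017-05-31.
Applying '+42 days' to 2017-05-31: counting 42 days forward gives 2017-07-12.

2017-07-12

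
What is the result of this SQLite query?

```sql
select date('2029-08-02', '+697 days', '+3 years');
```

Applying '+697 days' to 2029-08-02: counting 697 days forward gives 2031-06-30.
Adding +3 years to 2031-06-30 gives 2034-06-30.

2034-06-30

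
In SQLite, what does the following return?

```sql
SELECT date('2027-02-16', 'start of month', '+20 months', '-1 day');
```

2028-09-30

`start of month` rewinds 2027-02-16 to 2027-02-01.
Adding +20 months to 2027-02-01 gives 2028-10-01.
Going back 1 day from 2028-10-01 reaches 2028-09-30 (last day of September, 30 days).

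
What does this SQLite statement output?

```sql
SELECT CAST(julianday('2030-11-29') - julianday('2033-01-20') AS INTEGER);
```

1 day remains in November 2030 after the 29th (30 − 29).
Full months from December 2030 through December 2032 contribute their day counts.
Then 20 days into January 2033.
Total: 1 + 31 + 31 + 28 + 31 + 30 + 31 + 30 + 31 + 31 + 30 + 31 + 30 + 31 + 31 + 29 + 31 + 30 + 31 + 30 + 31 + 31 + 30 + 31 + 30 + 31 + 20 = 783.
The subtraction is earlier − later, so the result is −783 → -783.

-783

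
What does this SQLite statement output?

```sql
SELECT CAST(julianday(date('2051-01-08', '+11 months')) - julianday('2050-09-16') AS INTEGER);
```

448

Adding +11 months to 2051-01-08 gives 2051-12-08.
14 days remain in September 2050 after the 16th (30 − 16).
Full months from October 2050 through November 2051 contribute their day counts.
Then 8 days into December 2051.
Total: 14 + 31 + 30 + 31 + 31 + 28 + 31 + 30 + 31 + 30 + 31 + 31 + 30 + 31 + 30 + 8 = 448.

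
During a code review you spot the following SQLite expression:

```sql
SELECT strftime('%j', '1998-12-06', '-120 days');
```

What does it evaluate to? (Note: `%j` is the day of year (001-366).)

First apply '-120 days': 1998-12-06 → 1998-08-08.
Day-of-year for 1998-08-08: days since 1998-01-01 inclusive = 220, zero-padded to 220.

220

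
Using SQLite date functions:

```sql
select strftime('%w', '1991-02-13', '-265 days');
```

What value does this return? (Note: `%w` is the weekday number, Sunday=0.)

First apply '-265 days': 1991-02-13 → 1990-05-24.
1990-05-24 is a Thursday; with Sunday=0 that is 4.

4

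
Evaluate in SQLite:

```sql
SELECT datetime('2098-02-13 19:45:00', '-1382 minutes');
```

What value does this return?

2098-02-12 20:43:00

1382 minutes = 23h 2m; -1382 minutes from 2098-02-13 19:45:00 is 2098-02-12 20:43:00 (crosses midnight).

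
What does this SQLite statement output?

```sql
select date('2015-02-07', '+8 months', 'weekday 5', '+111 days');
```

Adding +8 months to 2015-02-07 gives 2015-10-07.
`weekday 5` advances to the next Friday; 2015-10-07 is a Wednesday, so it moves forward to 2015-10-09.
Applying '+111 days' to 2015-10-09: counting 111 days forward gives 2016-01-28.

2016-01-28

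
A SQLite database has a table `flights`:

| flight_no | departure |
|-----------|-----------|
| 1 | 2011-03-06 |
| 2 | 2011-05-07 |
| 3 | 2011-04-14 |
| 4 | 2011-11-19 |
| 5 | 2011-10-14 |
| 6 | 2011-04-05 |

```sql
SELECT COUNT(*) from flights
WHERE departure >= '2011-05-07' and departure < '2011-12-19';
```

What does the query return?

Rows in [2011-05-07, 2011-12-19): 2011-05-07, 2011-11-19, 2011-10-14 → 3 rows.

3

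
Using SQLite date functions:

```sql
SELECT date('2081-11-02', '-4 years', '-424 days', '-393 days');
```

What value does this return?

Adding -4 years to 2081-11-02 gives 2077-11-02.
Applying '-424 days' to 2077-11-02: counting 424 days back gives 2076-09-04.
Applying '-393 days' to 2076-09-04: counting 393 days back gives 2075-08-08.

2075-08-08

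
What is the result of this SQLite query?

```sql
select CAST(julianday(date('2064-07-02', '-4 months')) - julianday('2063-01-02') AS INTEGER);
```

425

Adding -4 months to 2064-07-02 gives 2064-03-02.
29 days remain in January 2063 after the 2nd (31 − 2).
Full months from February 2063 through February 2064 contribute their day counts.
Then 2 days into March 2064.
Total: 29 + 28 + 31 + 30 + 31 + 30 + 31 + 31 + 30 + 31 + 30 + 31 + 31 + 29 + 2 = 425.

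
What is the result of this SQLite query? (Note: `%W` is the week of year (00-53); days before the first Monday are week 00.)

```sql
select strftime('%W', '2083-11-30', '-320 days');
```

02

First apply '-320 days': 2083-11-30 → 2083-01-14.
2083-01-14 is a Thursday. SQLite's %W counts Mondays since the year started; the result is 02.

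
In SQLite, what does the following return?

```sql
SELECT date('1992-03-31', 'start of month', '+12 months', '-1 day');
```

1993-02-28

`start of month` rewinds 1992-03-31 to 1992-03-01.
Adding +12 months to 1992-03-01 gives 1993-03-01.
Going back 1 day from 1993-03-01 reaches 1993-02-28 (last day of February, 28 days).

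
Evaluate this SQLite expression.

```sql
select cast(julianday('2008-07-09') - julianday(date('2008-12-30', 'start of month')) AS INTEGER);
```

`start of month` rewinds 2008-12-30 to 2008-12-01.
22 days remain in July 2008 after the 9th (31 − 9).
August 2008: 31 days.
September 2008: 30 days.
October 2008: 31 days.
November 2008: 30 days.
Then 1 day into December 2008.
Total: 22 + 31 + 30 + 31 + 30 + 1 = 145.
The subtraction is earlier − later, so the result is −145 → -145.

-145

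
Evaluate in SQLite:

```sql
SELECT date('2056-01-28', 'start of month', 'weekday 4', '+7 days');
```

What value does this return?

2056-01-13

`start of month` rewinds 2056-01-28 to 2056-01-01.
`weekday 4` advances to the next Thursday; 2056-01-01 is a Saturday, so it moves forward to 2056-01-06.
Advancing 7 more days within January lands on 2056-01-13.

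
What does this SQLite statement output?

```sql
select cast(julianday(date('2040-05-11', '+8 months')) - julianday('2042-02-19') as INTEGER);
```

Adding +8 months to 2040-05-11 gives 2041-01-11.
20 days remain in January 2041 after the 11th (31 − 11).
Full months from February 2041 through January 2042 contribute their day counts.
Then 19 days into February 2042.
Total: 20 + 28 + 31 + 30 + 31 + 30 + 31 + 31 + 30 + 31 + 30 + 31 + 31 + 19 = 404.
The subtraction is earlier − later, so the result is −404 → -404.

-404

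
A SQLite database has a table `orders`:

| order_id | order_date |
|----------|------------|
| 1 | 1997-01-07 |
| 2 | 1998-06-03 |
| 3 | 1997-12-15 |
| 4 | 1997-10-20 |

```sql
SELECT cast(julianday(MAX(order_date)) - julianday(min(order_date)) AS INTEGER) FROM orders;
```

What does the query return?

MIN = 1997-01-07, MAX = 1998-06-03.
24 days remain in January 1997 after the 7th (31 − 7).
Full months from February 1997 through May 1998 contribute their day counts.
Then 3 days into June 1998.
Total: 24 + 28 + 31 + 30 + 31 + 30 + 31 + 31 + 30 + 31 + 30 + 31 + 31 + 28 + 31 + 30 + 31 + 3 = 512.

512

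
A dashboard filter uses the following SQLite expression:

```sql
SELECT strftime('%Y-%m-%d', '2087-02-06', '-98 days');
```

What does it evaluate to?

2086-10-31

First apply '-98 days': 2087-02-06 → 2086-10-31.
`%Y-%m-%d` extracts the ISO date: 2086-10-31.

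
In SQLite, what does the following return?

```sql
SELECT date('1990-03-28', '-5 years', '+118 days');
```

Adding -5 years to 1990-03-28 gives 1985-03-28.
Applying '+118 days' to 1985-03-28: counting 118 days forward gives 1985-07-24.

1985-07-24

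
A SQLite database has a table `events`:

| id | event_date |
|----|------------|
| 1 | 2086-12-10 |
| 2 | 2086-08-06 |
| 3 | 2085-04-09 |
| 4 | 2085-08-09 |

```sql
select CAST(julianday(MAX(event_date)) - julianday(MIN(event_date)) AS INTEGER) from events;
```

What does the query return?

610

MIN = 2085-04-09, MAX = 2086-12-10.
21 days remain in April 2085 after the 9th (30 − 9).
Full months from May 2085 through November 2086 contribute their day counts.
Then 10 days into December 2086.
Total: 21 + 31 + 30 + 31 + 31 + 30 + 31 + 30 + 31 + 31 + 28 + 31 + 30 + 31 + 30 + 31 + 31 + 30 + 31 + 30 + 10 = 610.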